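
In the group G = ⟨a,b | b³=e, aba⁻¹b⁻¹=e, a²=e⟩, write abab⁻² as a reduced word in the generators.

Multiply left to right, reducing at each step:
  a · b = ab
  (ab) · a = b
  b · b⁻² = b²

Answer: b²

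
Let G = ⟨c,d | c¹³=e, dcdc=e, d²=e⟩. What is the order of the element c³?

Compute successive powers until reaching e:
  (c³)¹ = c³, (c³)² = c⁶, (c³)³ = c⁹, (c³)⁴ = c¹², (c³)⁵ = c², (c³)⁶ = c⁵, (c³)⁷ = c⁸, (c³)⁸ = c¹¹, (c³)⁹ = c, (c³)¹⁰ = c⁴, (c³)¹¹ = c⁷, (c³)¹² = c¹⁰, (c³)¹³ = e.
The smallest positive k with (c³)ᵏ = e is 13.

Answer: 13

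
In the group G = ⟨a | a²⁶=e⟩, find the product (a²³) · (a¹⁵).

Compute (a²³) · (a¹⁵) by multiplying left to right and reducing via the relations at each step:
  (a²³) · a¹⁵ = a¹²

Answer: a¹²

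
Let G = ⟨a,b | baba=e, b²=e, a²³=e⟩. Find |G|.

Enumerate words in the generators, reducing via the relations: the distinct elements are
  {a, b, e, ab, a², a³, a⁴, a⁵, a⁶, a⁷, a⁸, a⁹, a²b, a²², a²¹, a²⁰, a³b, a¹², a¹³, a¹¹, a¹⁰, a¹⁴, a¹⁵, a¹⁶, a¹⁷, a¹⁸, a¹⁹, a⁴b, a⁵b, a⁶b, a⁷b, a⁸b, a⁹b, a²²b, a²¹b, a²⁰b, a¹²b, a¹³b, a¹¹b, a¹⁰b, a¹⁴b, a¹⁵b, a¹⁶b, a¹⁷b, a¹⁸b, a¹⁹b}.
No further products give new elements, so |G| = 46.

Answer: 46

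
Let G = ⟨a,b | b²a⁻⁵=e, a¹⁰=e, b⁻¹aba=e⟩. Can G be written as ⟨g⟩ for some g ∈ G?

Every cyclic group is abelian. But a·b = ab while b·a = a⁴b⁻¹, so a·b ≠ b·a and G is not abelian. Hence G is not cyclic.

Answer: No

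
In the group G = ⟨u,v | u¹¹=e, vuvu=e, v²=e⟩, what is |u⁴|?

Compute successive powers until reaching e:
  (u⁴)¹ = u⁴, (u⁴)² = u⁸, (u⁴)³ = u, (u⁴)⁴ = u⁵, (u⁴)⁵ = u⁹, (u⁴)⁶ = u², (u⁴)⁷ = u⁶, (u⁴)⁸ = u¹⁰, (u⁴)⁹ = u³, (u⁴)¹⁰ = u⁷, (u⁴)¹¹ = e.
The smallest positive k with (u⁴)ᵏ = e is 11.

Answer: 11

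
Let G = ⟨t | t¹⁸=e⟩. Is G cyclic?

|G| = 18. The element t has order 18 (its powers give 18 distinct elements), so ⟨t⟩ = G and G is cyclic.

Answer: Yes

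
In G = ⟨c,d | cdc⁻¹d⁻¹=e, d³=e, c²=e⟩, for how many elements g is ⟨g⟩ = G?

G is cyclic of order 6. An element generates G iff its order is 6, and a cyclic group of order 6 has exactly φ(6) = 2 such elements.

Answer: 2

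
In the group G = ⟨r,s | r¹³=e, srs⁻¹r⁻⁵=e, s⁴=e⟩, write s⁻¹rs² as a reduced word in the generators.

Multiply left to right, reducing at each step:
  (s³) · r = r⁸s³
  (r⁸s³) · s² = r⁸s

Answer: r⁸s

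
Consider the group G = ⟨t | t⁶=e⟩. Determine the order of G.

G is generated by a single element, so G is cyclic. The relator gives t⁶ = e and no smaller power is forced to be e, so the 6 powers {e, t, t², t³, t⁴, t⁵} are distinct. Hence |G| = 6.

Answer: 6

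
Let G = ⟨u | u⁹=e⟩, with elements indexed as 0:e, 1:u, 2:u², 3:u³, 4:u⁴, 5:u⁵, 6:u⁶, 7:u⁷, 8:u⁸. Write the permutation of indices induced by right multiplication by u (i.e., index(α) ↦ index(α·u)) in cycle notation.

(0 1 2 3 4 5 6 7 8)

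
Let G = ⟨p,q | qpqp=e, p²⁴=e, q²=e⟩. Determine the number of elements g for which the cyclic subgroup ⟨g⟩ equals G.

⟨g⟩ = G would require ord(g) = |G| = 48, but the maximum element order in G is 24 < 48. So G is not cyclic and no single element generates it: the count is 0.

Answer: 0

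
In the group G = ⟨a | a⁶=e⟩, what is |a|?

Compute successive powers until reaching e:
  a¹ = a, a² = a², a³ = a³, a⁴ = a⁴, a⁵ = a⁵, a⁶ = e.
The smallest positive k with aᵏ = e is 6.

Answer: 6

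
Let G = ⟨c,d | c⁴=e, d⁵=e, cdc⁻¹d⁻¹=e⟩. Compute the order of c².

Compute successive powers until reaching e:
  (c²)¹ = c², (c²)² = e.
The smallest positive k with (c²)ᵏ = e is 2.

Answer: 2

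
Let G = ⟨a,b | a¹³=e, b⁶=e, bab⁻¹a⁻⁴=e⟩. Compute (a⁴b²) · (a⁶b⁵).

Compute (a⁴b²) · (a⁶b⁵) by multiplying left to right and reducing via the relations at each step:
  (a⁴b²) · a⁶ = a⁹b²
  (a⁹b²) · b⁵ = a⁹b

Answer: a⁹b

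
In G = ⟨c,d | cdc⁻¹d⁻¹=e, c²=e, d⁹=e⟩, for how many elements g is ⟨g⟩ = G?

G is cyclic of order 18. An element generates G iff its order is 18, and a cyclic group of order 18 has exactly φ(18) = 6 such elements.

Answer: 6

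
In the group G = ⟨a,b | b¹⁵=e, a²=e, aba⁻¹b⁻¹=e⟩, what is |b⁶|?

Compute successive powers until reaching e:
  (b⁶)¹ = b⁶, (b⁶)² = b¹², (b⁶)³ = b³, (b⁶)⁴ = b⁹, (b⁶)⁵ = e.
The smallest positive k with (b⁶)ᵏ = e is 5.

Answer: 5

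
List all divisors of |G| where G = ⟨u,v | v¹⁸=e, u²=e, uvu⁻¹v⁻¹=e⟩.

|G| = 36 = 2² · 3². By Lagrange's theorem the order of any subgroup divides 36; the divisors of 36 are 1, 2, 3, 4, 6, 9, 12, 18, 36.

Answer: 1, 2, 3, 4, 6, 9, 12, 18, 36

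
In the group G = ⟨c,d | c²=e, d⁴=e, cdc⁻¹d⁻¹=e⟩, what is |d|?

Compute successive powers until reaching e:
  d¹ = d, d² = d², d³ = d³, d⁴ = e.
The smallest positive k with dᵏ = e is 4.

Answer: 4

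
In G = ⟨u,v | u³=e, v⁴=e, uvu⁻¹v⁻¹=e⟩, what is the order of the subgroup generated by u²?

|⟨u²⟩| equals the order of u². Compute successive powers until reaching e:
  (u²)¹ = u², (u²)² = u, (u²)³ = e.
The smallest positive k with (u²)ᵏ = e is 3, so |⟨u²⟩| = 3.

Answer: 3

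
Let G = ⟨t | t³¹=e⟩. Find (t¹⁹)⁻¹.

The order of (t¹⁹) is 31 (smallest k with (t¹⁹)ᵏ = e), so (t¹⁹)⁻¹ = (t¹⁹)³⁰ = t¹².
Check: (t¹⁹) · (t¹²) → (t¹⁹) · t¹² = e, giving e as required.

Answer: t¹²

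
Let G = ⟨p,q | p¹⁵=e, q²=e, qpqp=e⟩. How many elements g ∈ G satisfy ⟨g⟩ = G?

⟨g⟩ = G would require ord(g) = |G| = 30, but the maximum element order in G is 15 < 30. So G is not cyclic and no single element generates it: the count is 0.

Answer: 0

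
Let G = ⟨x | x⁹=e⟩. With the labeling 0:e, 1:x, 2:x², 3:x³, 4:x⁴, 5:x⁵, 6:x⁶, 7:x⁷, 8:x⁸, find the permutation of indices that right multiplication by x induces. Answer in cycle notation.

(0 1 2 3 4 5 6 7 8)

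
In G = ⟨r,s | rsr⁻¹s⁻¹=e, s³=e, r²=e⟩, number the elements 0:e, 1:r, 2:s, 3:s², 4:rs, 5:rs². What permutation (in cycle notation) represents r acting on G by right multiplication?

(0 1)(2 4)(3 5)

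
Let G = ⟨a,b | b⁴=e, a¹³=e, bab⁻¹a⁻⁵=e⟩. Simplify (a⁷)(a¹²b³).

Compute (a⁷) · (a¹²b³) by multiplying left to right and reducing via the relations at each step:
  (a⁷) · a¹² = a⁶
  (a⁶) · b³ = a⁶b³

Answer: a⁶b³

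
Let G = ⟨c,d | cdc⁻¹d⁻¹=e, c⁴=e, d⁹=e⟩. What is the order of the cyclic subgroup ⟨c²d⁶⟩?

|⟨c²d⁶⟩| equals the order of c²d⁶. Compute successive powers until reaching e:
  (c²d⁶)¹ = c²d⁶, (c²d⁶)² = d³, (c²d⁶)³ = c², (c²d⁶)⁴ = d⁶, (c²d⁶)⁵ = c²d³, (c²d⁶)⁶ = e.
The smallest positive k with (c²d⁶)ᵏ = e is 6, so |⟨c²d⁶⟩| = 6.

Answer: 6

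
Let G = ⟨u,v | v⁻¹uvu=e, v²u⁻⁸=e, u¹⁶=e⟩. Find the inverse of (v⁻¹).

The order of (v⁻¹) is 4 (smallest k with (v⁻¹)ᵏ = e), so (v⁻¹)⁻¹ = (v⁻¹)³ = v.
Check: (v⁻¹) · v → (v⁻¹) · v = e, giving e as required.

Answer: v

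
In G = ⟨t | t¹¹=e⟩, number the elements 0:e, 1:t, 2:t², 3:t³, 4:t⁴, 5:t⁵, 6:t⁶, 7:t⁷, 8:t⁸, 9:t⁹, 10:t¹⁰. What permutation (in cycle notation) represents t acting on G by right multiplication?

(0 1 2 3 4 5 6 7 8 9 10)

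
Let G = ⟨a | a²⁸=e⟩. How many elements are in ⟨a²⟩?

|⟨a²⟩| equals the order of a². Compute successive powers until reaching e:
  (a²)¹ = a², (a²)² = a⁴, (a²)³ = a⁶, (a²)⁴ = a⁸, (a²)⁵ = a¹⁰, (a²)⁶ = a¹², (a²)⁷ = a¹⁴, (a²)⁸ = a¹⁶, (a²)⁹ = a¹⁸, (a²)¹⁰ = a²⁰, (a²)¹¹ = a²², (a²)¹² = a²⁴, (a²)¹³ = a²⁶, (a²)¹⁴ = e.
The smallest positive k with (a²)ᵏ = e is 14, so |⟨a²⟩| = 14.

Answer: 14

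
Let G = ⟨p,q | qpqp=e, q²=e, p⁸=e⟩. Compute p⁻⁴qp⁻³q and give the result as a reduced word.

Multiply left to right, reducing at each step:
  (p⁴) · q = p⁴q
  (p⁴q) · p⁻³ = p⁷q
  (p⁷q) · q = p⁷

Answer: p⁷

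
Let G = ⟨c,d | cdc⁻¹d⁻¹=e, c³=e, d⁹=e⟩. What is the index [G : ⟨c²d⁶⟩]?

First find ord(c²d⁶) by computing successive powers:
  (c²d⁶)¹ = c²d⁶, (c²d⁶)² = cd³, (c²d⁶)³ = e.
So |⟨c²d⁶⟩| = ord(c²d⁶) = 3. With |G| = 27, by Lagrange [G : ⟨c²d⁶⟩] = 27/3 = 9.

Answer: 9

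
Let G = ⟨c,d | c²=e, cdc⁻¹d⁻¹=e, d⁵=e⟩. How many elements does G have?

Enumerate words in the generators, reducing via the relations: the distinct elements are
  {c, d, e, cd, d², d³, d⁴, cd², cd³, cd⁴}.
No further products give new elements, so |G| = 10.

Answer: 10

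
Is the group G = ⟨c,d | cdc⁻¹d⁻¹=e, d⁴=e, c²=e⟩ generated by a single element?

|G| = 8, but the maximum element order in G is 4 < 8. No single element generates all of G, so G is not cyclic.

Answer: No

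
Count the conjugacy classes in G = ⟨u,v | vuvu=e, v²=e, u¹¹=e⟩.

The conjugacy classes (representative and size) are:
  [e] (size 1), [u¹⁰] (size 2), [u²] (size 2), [u³] (size 2), [u⁷] (size 2), [u⁶] (size 2), [u²v] (size 11).
Class equation: 1 + 2 + 2 + 2 + 2 + 2 + 11 = 22 = |G|. So G has 7 conjugacy classes.

Answer: 7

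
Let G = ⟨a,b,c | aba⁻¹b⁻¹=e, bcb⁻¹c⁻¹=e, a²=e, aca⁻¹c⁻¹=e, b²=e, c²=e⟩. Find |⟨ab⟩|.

|⟨ab⟩| equals the order of ab. Compute successive powers until reaching e:
  (ab)¹ = ab, (ab)² = e.
The smallest positive k with (ab)ᵏ = e is 2, so |⟨ab⟩| = 2.

Answer: 2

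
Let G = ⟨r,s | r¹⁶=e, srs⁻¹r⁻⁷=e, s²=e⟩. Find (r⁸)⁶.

Compute successive powers of (r⁸), reducing at each step:
  (r⁸)²: (r⁸) · r⁸ = e
  (r⁸)³: e · r⁸ = r⁸
  (r⁸)⁴: (r⁸) · r⁸ = e
  (r⁸)⁵: e · r⁸ = r⁸
  (r⁸)⁶: (r⁸) · r⁸ = e

Answer: e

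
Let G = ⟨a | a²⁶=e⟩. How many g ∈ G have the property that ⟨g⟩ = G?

G is cyclic of order 26. An element generates G iff its order is 26, and a cyclic group of order 26 has exactly φ(26) = 12 such elements.

Answer: 12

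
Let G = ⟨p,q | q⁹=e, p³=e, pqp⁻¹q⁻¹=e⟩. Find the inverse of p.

The order of p is 3 (smallest k with pᵏ = e), so p⁻¹ = p² = p².
Check: p · (p²) → p · p² = e, giving e as required.

Answer: p²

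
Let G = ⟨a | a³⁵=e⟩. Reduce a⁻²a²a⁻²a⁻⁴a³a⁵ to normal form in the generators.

Multiply left to right, reducing at each step:
  (a³³) · a² = e
  e · a⁻² = a³³
  (a³³) · a⁻⁴ = a²⁹
  (a²⁹) · a³ = a³²
  (a³²) · a⁵ = a²

Answer: a²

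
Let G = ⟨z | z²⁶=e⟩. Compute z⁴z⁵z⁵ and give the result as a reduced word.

Multiply left to right, reducing at each step:
  (z⁴) · z⁵ = z⁹
  (z⁹) · z⁵ = z¹⁴

Answer: z¹⁴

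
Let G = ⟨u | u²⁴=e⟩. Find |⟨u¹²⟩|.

|⟨u¹²⟩| equals the order of u¹². Compute successive powers until reaching e:
  (u¹²)¹ = u¹², (u¹²)² = e.
The smallest positive k with (u¹²)ᵏ = e is 2, so |⟨u¹²⟩| = 2.

Answer: 2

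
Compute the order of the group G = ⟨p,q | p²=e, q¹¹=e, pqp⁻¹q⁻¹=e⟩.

Enumerate words in the generators, reducing via the relations: the distinct elements are
  {e, p, q, pq, q², q³, q⁴, q⁵, q⁶, q⁷, q⁸, q⁹, pq², pq³, pq⁴, pq⁵, pq⁶, pq⁷, pq⁸, pq⁹, q¹⁰, pq¹⁰}.
No further products give new elements, so |G| = 22.

Answer: 22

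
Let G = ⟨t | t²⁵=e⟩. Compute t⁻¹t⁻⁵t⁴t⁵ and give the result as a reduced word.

Multiply left to right, reducing at each step:
  (t²⁴) · t⁻⁵ = t¹⁹
  (t¹⁹) · t⁴ = t²³
  (t²³) · t⁵ = t³

Answer: t³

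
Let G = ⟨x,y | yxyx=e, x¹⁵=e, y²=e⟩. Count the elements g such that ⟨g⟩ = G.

⟨g⟩ = G would require ord(g) = |G| = 30, but the maximum element order in G is 15 < 30. So G is not cyclic and no single element generates it: the count is 0.

Answer: 0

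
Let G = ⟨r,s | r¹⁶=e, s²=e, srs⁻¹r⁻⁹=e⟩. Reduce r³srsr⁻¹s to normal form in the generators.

Multiply left to right, reducing at each step:
  (r³) · s = r³s
  (r³s) · r = r¹²s
  (r¹²s) · s = r¹²
  (r¹²) · r⁻¹ = r¹¹
  (r¹¹) · s = r¹¹s

Answer: r¹¹s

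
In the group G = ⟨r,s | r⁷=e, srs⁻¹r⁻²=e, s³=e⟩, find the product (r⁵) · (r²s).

Compute (r⁵) · (r²s) by multiplying left to right and reducing via the relations at each step:
  (r⁵) · r² = e
  e · s = s

Answer: s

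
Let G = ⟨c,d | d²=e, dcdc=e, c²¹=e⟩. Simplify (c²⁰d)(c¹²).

Compute (c²⁰d) · (c¹²) by multiplying left to right and reducing via the relations at each step:
  (c²⁰d) · c¹² = c⁸d

Answer: c⁸d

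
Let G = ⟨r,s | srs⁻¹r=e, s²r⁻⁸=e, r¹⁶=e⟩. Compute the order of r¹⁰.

Compute successive powers until reaching e:
  (r¹⁰)¹ = r¹⁰, (r¹⁰)² = r⁴, (r¹⁰)³ = r¹⁴, (r¹⁰)⁴ = r⁸, (r¹⁰)⁵ = r², (r¹⁰)⁶ = r¹², (r¹⁰)⁷ = r⁶, (r¹⁰)⁸ = e.
The smallest positive k with (r¹⁰)ᵏ = e is 8.

Answer: 8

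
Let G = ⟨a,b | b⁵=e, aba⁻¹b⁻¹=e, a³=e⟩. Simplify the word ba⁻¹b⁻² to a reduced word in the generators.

Multiply left to right, reducing at each step:
  b · a⁻¹ = a²b
  (a²b) · b⁻² = a²b⁴

Answer: a²b⁴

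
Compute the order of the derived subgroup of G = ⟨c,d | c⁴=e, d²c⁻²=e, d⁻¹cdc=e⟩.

G' = [G, G] is generated by all commutators. The generator-pair commutators are: [c, d] = c².
The subgroup they normally generate is {e, c²}, of order 2.
Check: |G/G'| = 8/2 = 4 is the order of the abelianisation.

Answer: 2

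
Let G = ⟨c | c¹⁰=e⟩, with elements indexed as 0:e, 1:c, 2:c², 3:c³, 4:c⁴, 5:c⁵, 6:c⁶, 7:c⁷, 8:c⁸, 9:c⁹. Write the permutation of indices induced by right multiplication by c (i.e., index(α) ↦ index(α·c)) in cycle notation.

(0 1 2 3 4 5 6 7 8 9)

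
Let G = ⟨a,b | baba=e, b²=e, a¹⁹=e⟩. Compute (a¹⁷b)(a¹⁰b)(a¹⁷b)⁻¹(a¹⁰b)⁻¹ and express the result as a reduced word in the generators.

[(a¹⁷b), (a¹⁰b)] = (a¹⁷b)·(a¹⁰b)·(a¹⁷b)⁻¹·(a¹⁰b)⁻¹.
  (a¹⁷b) · (a¹⁰b) = a⁷
  (a⁷) · (a¹⁷b) = a⁵b
  (a⁵b) · (a¹⁰b) = a¹⁴

Answer: a¹⁴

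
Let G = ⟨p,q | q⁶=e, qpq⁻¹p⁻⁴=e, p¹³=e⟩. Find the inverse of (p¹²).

The order of (p¹²) is 13 (smallest k with (p¹²)ᵏ = e), so (p¹²)⁻¹ = (p¹²)¹² = p.
Check: (p¹²) · p → (p¹²) · p = e, giving e as required.

Answer: p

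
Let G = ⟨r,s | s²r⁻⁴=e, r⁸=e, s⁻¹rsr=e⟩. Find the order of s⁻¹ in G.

Compute successive powers until reaching e:
  (s⁻¹)¹ = s⁻¹, (s⁻¹)² = r⁴, (s⁻¹)³ = s, (s⁻¹)⁴ = e.
The smallest positive k with (s⁻¹)ᵏ = e is 4.

Answer: 4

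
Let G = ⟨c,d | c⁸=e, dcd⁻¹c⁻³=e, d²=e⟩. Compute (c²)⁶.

Compute successive powers of (c²), reducing at each step:
  (c²)²: (c²) · c² = c⁴
  (c²)³: (c⁴) · c² = c⁶
  (c²)⁴: (c⁶) · c² = e
  (c²)⁵: e · c² = c²
  (c²)⁶: (c²) · c² = c⁴

Answer: c⁴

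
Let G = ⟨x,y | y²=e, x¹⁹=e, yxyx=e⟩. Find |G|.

Enumerate words in the generators, reducing via the relations: the distinct elements are
  {e, x, y, xy, x², x³, x⁴, x⁵, x⁶, x⁷, x⁸, x⁹, x²y, x³y, x¹², x¹³, x¹¹, x¹⁰, x¹⁴, x¹⁵, x¹⁶, x¹⁷, x¹⁸, x⁴y, x⁵y, x⁶y, x⁷y, x⁸y, x⁹y, x¹²y, x¹³y, x¹¹y, x¹⁰y, x¹⁴y, x¹⁵y, x¹⁶y, x¹⁷y, x¹⁸y}.
No further products give new elements, so |G| = 38.

Answer: 38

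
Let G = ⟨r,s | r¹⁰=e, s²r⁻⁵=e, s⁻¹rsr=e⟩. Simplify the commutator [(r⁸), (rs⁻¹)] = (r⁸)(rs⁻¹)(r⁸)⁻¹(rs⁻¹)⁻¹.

[(r⁸), (rs⁻¹)] = (r⁸)·(rs⁻¹)·(r⁸)⁻¹·(rs⁻¹)⁻¹.
  (r⁸) · (rs⁻¹) = r⁴s
  (r⁴s) · (r²) = r²s
  (r²s) · (rs) = r⁶

Answer: r⁶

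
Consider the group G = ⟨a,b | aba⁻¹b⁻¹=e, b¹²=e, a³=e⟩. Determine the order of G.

Enumerate words in the generators, reducing via the relations: the distinct elements are
  {a, b, e, ab, a², b², b³, b⁴, b⁵, b⁶, b⁷, b⁸, b⁹, ab², ab³, ab⁴, ab⁵, ab⁶, ab⁷, ab⁸, ab⁹, a²b, b¹¹, b¹⁰, ab¹¹, ab¹⁰, a²b², a²b³, a²b⁴, a²b⁵, a²b⁶, a²b⁷, a²b⁸, a²b⁹, a²b¹¹, a²b¹⁰}.
No further products give new elements, so |G| = 36.

Answer: 36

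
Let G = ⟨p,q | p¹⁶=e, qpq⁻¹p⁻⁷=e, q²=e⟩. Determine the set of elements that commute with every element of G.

An element z ∈ Z(G) iff z commutes with every generator.
For example p⁸ is central: (p⁸)·p = p⁹ = p·(p⁸); (p⁸)·q = p⁸q = q·(p⁸).
Whereas p ∉ Z(G) since p·q = pq ≠ p⁷q = q·p.
Checking each of the 32 elements this way gives Z(G) = {e, p⁸}, of order 2.

Answer: {e, p⁸}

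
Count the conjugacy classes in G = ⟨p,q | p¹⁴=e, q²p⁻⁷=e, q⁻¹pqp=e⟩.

The conjugacy classes (representative and size) are:
  [e] (size 1), [p¹³] (size 2), [p¹²] (size 2), [p¹¹] (size 2), [p⁴] (size 2), [p⁵] (size 2), [p⁸] (size 2), [p⁷] (size 1), [p⁵q⁻¹] (size 7), [p⁵q] (size 7).
Class equation: 1 + 2 + 2 + 2 + 2 + 2 + 2 + 1 + 7 + 7 = 28 = |G|. So G has 10 conjugacy classes.

Answer: 10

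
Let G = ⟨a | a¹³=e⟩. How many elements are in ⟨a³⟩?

|⟨a³⟩| equals the order of a³. Compute successive powers until reaching e:
  (a³)¹ = a³, (a³)² = a⁶, (a³)³ = a⁹, (a³)⁴ = a¹², (a³)⁵ = a², (a³)⁶ = a⁵, (a³)⁷ = a⁸, (a³)⁸ = a¹¹, (a³)⁹ = a, (a³)¹⁰ = a⁴, (a³)¹¹ = a⁷, (a³)¹² = a¹⁰, (a³)¹³ = e.
The smallest positive k with (a³)ᵏ = e is 13, so |⟨a³⟩| = 13.

Answer: 13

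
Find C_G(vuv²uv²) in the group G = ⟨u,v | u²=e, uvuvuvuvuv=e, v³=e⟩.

⟨vuv²uv²⟩ ⊆ C_G(vuv²uv²) since powers of vuv²uv² commute with vuv²uv²; so |C_G(vuv²uv²)| ≥ |⟨vuv²uv²⟩| = 3.
By orbit–stabilizer, |C_G(vuv²uv²)| = |G| / |conj. class of vuv²uv²| = 60 / 20 = 3.
The 3 elements commuting with vuv²uv² are {e, vuv²uv², vuvuv²}.

Answer: {e, vuv²uv², vuvuv²}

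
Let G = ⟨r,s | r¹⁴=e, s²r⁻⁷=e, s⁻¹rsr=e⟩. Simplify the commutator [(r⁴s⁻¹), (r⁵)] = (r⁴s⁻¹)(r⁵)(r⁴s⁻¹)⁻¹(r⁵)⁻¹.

[(r⁴s⁻¹), (r⁵)] = (r⁴s⁻¹)·(r⁵)·(r⁴s⁻¹)⁻¹·(r⁵)⁻¹.
  (r⁴s⁻¹) · (r⁵) = r⁶s
  (r⁶s) · (r⁴s) = r⁹
  (r⁹) · (r⁹) = r⁴

Answer: r⁴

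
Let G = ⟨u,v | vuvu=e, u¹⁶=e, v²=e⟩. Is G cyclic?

Every cyclic group is abelian. But u·v = uv while v·u = u¹⁵v, so u·v ≠ v·u and G is not abelian. Hence G is not cyclic.

Answer: No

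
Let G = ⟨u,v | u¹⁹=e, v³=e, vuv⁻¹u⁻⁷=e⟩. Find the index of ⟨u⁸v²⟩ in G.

First find ord(u⁸v²) by computing successive powers:
  (u⁸v²)¹ = u⁸v², (u⁸v²)² = uv, (u⁸v²)³ = e.
So |⟨u⁸v²⟩| = ord(u⁸v²) = 3. With |G| = 57, by Lagrange [G : ⟨u⁸v²⟩] = 57/3 = 19.

Answer: 19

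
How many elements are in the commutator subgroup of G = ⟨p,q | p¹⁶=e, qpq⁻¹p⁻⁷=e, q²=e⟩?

G' = [G, G] is generated by all commutators. The generator-pair commutators are: [p, q] = p¹⁰.
The subgroup they normally generate is {e, p², p⁴, p⁶, p⁸, p¹⁰, p¹², p¹⁴}, of order 8.
Check: |G/G'| = 32/8 = 4 is the order of the abelianisation.

Answer: 8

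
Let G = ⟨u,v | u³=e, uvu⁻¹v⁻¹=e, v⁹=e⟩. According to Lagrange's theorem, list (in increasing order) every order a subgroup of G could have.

|G| = 27 = 3³. By Lagrange's theorem the order of any subgroup divides 27; the divisors of 27 are 1, 3, 9, 27.

Answer: 1, 3, 9, 27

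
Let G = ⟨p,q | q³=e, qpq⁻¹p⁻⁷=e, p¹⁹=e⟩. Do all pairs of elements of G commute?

p·q = pq but q·p = p⁷q, so p·q ≠ q·p and G is not abelian.

Answer: No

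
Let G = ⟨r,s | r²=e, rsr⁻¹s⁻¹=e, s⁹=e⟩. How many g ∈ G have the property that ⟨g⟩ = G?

G is cyclic of order 18. An element generates G iff its order is 18, and a cyclic group of order 18 has exactly φ(18) = 6 such elements.

Answer: 6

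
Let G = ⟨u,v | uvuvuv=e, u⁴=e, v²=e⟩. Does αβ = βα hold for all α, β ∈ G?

u·v = uv but v·u = vu, so u·v ≠ v·u and G is not abelian.

Answer: No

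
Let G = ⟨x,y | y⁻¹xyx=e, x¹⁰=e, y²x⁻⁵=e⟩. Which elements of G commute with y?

⟨y⟩ ⊆ C_G(y) since powers of y commute with y; so |C_G(y)| ≥ |⟨y⟩| = 4.
By orbit–stabilizer, |C_G(y)| = |G| / |conj. class of y| = 20 / 5 = 4.
The 4 elements commuting with y are {e, x⁵, y, y⁻¹}.

Answer: {e, x⁵, y, y⁻¹}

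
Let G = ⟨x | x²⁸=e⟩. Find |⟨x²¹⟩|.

|⟨x²¹⟩| equals the order of x²¹. Compute successive powers until reaching e:
  (x²¹)¹ = x²¹, (x²¹)² = x¹⁴, (x²¹)³ = x⁷, (x²¹)⁴ = e.
The smallest positive k with (x²¹)ᵏ = e is 4, so |⟨x²¹⟩| = 4.

Answer: 4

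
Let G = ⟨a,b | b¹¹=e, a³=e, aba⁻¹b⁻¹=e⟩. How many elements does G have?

Enumerate words in the generators, reducing via the relations: the distinct elements are
  {a, b, e, ab, a², b², b³, b⁴, b⁵, b⁶, b⁷, b⁸, b⁹, ab², ab³, ab⁴, ab⁵, ab⁶, ab⁷, ab⁸, ab⁹, a²b, b¹⁰, ab¹⁰, a²b², a²b³, a²b⁴, a²b⁵, a²b⁶, a²b⁷, a²b⁸, a²b⁹, a²b¹⁰}.
No further products give new elements, so |G| = 33.

Answer: 33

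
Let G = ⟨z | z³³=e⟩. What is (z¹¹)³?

Compute successive powers of (z¹¹), reducing at each step:
  (z¹¹)²: (z¹¹) · z¹¹ = z²²
  (z¹¹)³: (z²²) · z¹¹ = e

Answer: e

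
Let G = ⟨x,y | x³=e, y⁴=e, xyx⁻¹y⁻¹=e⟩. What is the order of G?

Enumerate words in the generators, reducing via the relations: the distinct elements are
  {e, x, y, xy, x², y², y³, xy², xy³, x²y, x²y², x²y³}.
No further products give new elements, so |G| = 12.

Answer: 12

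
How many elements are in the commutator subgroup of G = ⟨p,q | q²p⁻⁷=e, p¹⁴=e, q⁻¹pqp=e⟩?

G' = [G, G] is generated by all commutators. The generator-pair commutators are: [p, q] = p².
The subgroup they normally generate is {e, p², p⁴, p⁶, p⁸, p¹⁰, p¹²}, of order 7.
Check: |G/G'| = 28/7 = 4 is the order of the abelianisation.

Answer: 7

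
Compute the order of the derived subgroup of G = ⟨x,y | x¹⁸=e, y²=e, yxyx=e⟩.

G' = [G, G] is generated by all commutators. The generator-pair commutators are: [x, y] = x².
The subgroup they normally generate is {e, x², x⁴, x⁶, x⁸, x¹⁰, x¹², x¹⁴, x¹⁶}, of order 9.
Check: |G/G'| = 36/9 = 4 is the order of the abelianisation.

Answer: 9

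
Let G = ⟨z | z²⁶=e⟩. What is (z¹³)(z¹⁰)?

Compute (z¹³) · (z¹⁰) by multiplying left to right and reducing via the relations at each step:
  (z¹³) · z¹⁰ = z²³

Answer: z²³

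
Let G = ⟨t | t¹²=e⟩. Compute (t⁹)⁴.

Compute successive powers of (t⁹), reducing at each step:
  (t⁹)²: (t⁹) · t⁹ = t⁶
  (t⁹)³: (t⁶) · t⁹ = t³
  (t⁹)⁴: (t³) · t⁹ = e

Answer: e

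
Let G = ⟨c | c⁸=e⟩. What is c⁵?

Compute successive powers of c, reducing at each step:
  c²: c · c = c²
  c³: (c²) · c = c³
  c⁴: (c³) · c = c⁴
  c⁵: (c⁴) · c = c⁵

Answer: c⁵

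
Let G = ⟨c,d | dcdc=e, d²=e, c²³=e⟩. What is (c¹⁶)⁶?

Compute successive powers of (c¹⁶), reducing at each step:
  (c¹⁶)²: (c¹⁶) · c¹⁶ = c⁹
  (c¹⁶)³: (c⁹) · c¹⁶ = c²
  (c¹⁶)⁴: (c²) · c¹⁶ = c¹⁸
  (c¹⁶)⁵: (c¹⁸) · c¹⁶ = c¹¹
  (c¹⁶)⁶: (c¹¹) · c¹⁶ = c⁴

Answer: c⁴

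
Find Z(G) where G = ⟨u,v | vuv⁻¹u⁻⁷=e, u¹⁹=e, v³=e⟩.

An element z ∈ Z(G) iff z commutes with every generator.
For example e is central: e·u = u = u·e; e·v = v = v·e.
Whereas u ∉ Z(G) since u·v = uv ≠ u⁷v = v·u.
Checking each of the 57 elements this way gives Z(G) = {e}, of order 1.

Answer: {e}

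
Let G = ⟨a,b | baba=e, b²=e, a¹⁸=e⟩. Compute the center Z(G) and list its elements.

An element z ∈ Z(G) iff z commutes with every generator.
For example a⁹ is central: (a⁹)·a = a¹⁰ = a·(a⁹); (a⁹)·b = a⁹b = b·(a⁹).
Whereas a ∉ Z(G) since a·b = ab ≠ a¹⁷b = b·a.
Checking each of the 36 elements this way gives Z(G) = {e, a⁹}, of order 2.

Answer: {e, a⁹}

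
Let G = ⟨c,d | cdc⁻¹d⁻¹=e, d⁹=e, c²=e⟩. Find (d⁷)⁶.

Compute successive powers of (d⁷), reducing at each step:
  (d⁷)²: (d⁷) · d⁷ = d⁵
  (d⁷)³: (d⁵) · d⁷ = d³
  (d⁷)⁴: (d³) · d⁷ = d
  (d⁷)⁵: d · d⁷ = d⁸
  (d⁷)⁶: (d⁸) · d⁷ = d⁶

Answer: d⁶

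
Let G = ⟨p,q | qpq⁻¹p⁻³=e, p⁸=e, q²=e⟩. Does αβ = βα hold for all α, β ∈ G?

p·q = pq but q·p = p³q, so p·q ≠ q·p and G is not abelian.

Answer: No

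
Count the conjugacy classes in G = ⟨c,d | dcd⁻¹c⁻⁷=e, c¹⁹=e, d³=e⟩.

The conjugacy classes (representative and size) are:
  [e] (size 1), [c¹¹] (size 3), [c¹⁴] (size 3), [c⁶] (size 3), [c¹⁷] (size 3), [c¹²] (size 3), [c¹⁰] (size 3), [c²d] (size 19), [c¹⁸d²] (size 19).
Class equation: 1 + 3 + 3 + 3 + 3 + 3 + 3 + 19 + 19 = 57 = |G|. So G has 9 conjugacy classes.

Answer: 9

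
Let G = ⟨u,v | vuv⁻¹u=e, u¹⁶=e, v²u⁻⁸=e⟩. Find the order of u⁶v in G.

Compute successive powers until reaching e:
  (u⁶v)¹ = u⁶v, (u⁶v)² = u⁸, (u⁶v)³ = u⁶v⁻¹, (u⁶v)⁴ = e.
The smallest positive k with (u⁶v)ᵏ = e is 4.

Answer: 4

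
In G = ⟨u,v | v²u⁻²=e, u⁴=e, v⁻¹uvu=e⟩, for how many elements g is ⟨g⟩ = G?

⟨g⟩ = G would require ord(g) = |G| = 8, but the maximum element order in G is 4 < 8. So G is not cyclic and no single element generates it: the count is 0.

Answer: 0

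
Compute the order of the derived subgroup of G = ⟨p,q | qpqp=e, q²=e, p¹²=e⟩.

G' = [G, G] is generated by all commutators. The generator-pair commutators are: [p, q] = p².
The subgroup they normally generate is {e, p², p⁴, p⁶, p⁸, p¹⁰}, of order 6.
Check: |G/G'| = 24/6 = 4 is the order of the abelianisation.

Answer: 6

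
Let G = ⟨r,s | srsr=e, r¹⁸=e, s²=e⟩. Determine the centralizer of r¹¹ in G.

⟨r¹¹⟩ ⊆ C_G(r¹¹) since powers of r¹¹ commute with r¹¹; so |C_G(r¹¹)| ≥ |⟨r¹¹⟩| = 18.
By orbit–stabilizer, |C_G(r¹¹)| = |G| / |conj. class of r¹¹| = 36 / 2 = 18.
The 18 elements commuting with r¹¹ are {e, r, r², r³, r⁴, r⁵, r⁶, r⁷, r⁸, r⁹, r¹⁰, r¹¹, r¹², r¹³, r¹⁴, r¹⁵, r¹⁶, r¹⁷}.

Answer: {e, r, r², r³, r⁴, r⁵, r⁶, r⁷, r⁸, r⁹, r¹⁰, r¹¹, r¹², r¹³, r¹⁴, r¹⁵, r¹⁶, r¹⁷}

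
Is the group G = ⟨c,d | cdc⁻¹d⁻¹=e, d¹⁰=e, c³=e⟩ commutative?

Each pair of generators commutes: c·d = cd = d·c. Since the generators pairwise commute, every element of G commutes with every other, so G is abelian.

Answer: Yes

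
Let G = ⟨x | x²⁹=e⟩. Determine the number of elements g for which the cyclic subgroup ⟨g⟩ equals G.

G is cyclic of order 29. An element generates G iff its order is 29, and a cyclic group of order 29 has exactly φ(29) = 28 such elements.

Answer: 28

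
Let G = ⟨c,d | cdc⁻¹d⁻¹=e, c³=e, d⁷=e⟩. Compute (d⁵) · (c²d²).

Compute (d⁵) · (c²d²) by multiplying left to right and reducing via the relations at each step:
  (d⁵) · c² = c²d⁵
  (c²d⁵) · d² = c²

Answer: c²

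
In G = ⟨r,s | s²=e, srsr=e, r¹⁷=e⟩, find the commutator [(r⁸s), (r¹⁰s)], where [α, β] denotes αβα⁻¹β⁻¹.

[(r⁸s), (r¹⁰s)] = (r⁸s)·(r¹⁰s)·(r⁸s)⁻¹·(r¹⁰s)⁻¹.
  (r⁸s) · (r¹⁰s) = r¹⁵
  (r¹⁵) · (r⁸s) = r⁶s
  (r⁶s) · (r¹⁰s) = r¹³

Answer: r¹³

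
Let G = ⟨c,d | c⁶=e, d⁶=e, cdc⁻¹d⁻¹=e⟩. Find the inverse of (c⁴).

The order of (c⁴) is 3 (smallest k with (c⁴)ᵏ = e), so (c⁴)⁻¹ = (c⁴)² = c².
Check: (c⁴) · (c²) → (c⁴) · c² = e, giving e as required.

Answer: c²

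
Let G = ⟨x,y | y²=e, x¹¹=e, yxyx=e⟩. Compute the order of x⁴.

Compute successive powers until reaching e:
  (x⁴)¹ = x⁴, (x⁴)² = x⁸, (x⁴)³ = x, (x⁴)⁴ = x⁵, (x⁴)⁵ = x⁹, (x⁴)⁶ = x², (x⁴)⁷ = x⁶, (x⁴)⁸ = x¹⁰, (x⁴)⁹ = x³, (x⁴)¹⁰ = x⁷, (x⁴)¹¹ = e.
The smallest positive k with (x⁴)ᵏ = e is 11.

Answer: 11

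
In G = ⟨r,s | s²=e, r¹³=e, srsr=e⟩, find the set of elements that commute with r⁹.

⟨r⁹⟩ ⊆ C_G(r⁹) since powers of r⁹ commute with r⁹; so |C_G(r⁹)| ≥ |⟨r⁹⟩| = 13.
By orbit–stabilizer, |C_G(r⁹)| = |G| / |conj. class of r⁹| = 26 / 2 = 13.
The 13 elements commuting with r⁹ are {e, r, r², r³, r⁴, r⁵, r⁶, r⁷, r⁸, r⁹, r¹⁰, r¹¹, r¹²}.

Answer: {e, r, r², r³, r⁴, r⁵, r⁶, r⁷, r⁸, r⁹, r¹⁰, r¹¹, r¹²}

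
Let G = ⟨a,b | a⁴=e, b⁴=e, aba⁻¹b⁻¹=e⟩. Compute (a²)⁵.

Compute successive powers of (a²), reducing at each step:
  (a²)²: (a²) · a² = e
  (a²)³: e · a² = a²
  (a²)⁴: (a²) · a² = e
  (a²)⁵: e · a² = a²

Answer: a²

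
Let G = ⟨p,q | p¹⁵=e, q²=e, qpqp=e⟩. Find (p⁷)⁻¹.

The order of (p⁷) is 15 (smallest k with (p⁷)ᵏ = e), so (p⁷)⁻¹ = (p⁷)¹⁴ = p⁸.
Check: (p⁷) · (p⁸) → (p⁷) · p⁸ = e, giving e as required.

Answer: p⁸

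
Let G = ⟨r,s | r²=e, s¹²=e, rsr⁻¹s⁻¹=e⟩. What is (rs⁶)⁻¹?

The order of (rs⁶) is 2 (smallest k with (rs⁶)ᵏ = e), so (rs⁶)⁻¹ = (rs⁶)¹ = rs⁶.
Check: (rs⁶) · (rs⁶) → (rs⁶) · r = s⁶;   (s⁶) · s⁶ = e, giving e as required.

Answer: rs⁶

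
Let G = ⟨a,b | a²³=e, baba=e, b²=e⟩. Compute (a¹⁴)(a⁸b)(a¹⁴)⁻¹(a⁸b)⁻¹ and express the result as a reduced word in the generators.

[(a¹⁴), (a⁸b)] = (a¹⁴)·(a⁸b)·(a¹⁴)⁻¹·(a⁸b)⁻¹.
  (a¹⁴) · (a⁸b) = a²²b
  (a²²b) · (a⁹) = a¹³b
  (a¹³b) · (a⁸b) = a⁵

Answer: a⁵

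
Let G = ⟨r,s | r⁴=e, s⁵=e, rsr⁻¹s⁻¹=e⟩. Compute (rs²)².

Compute successive powers of (rs²), reducing at each step:
  (rs²)²: (rs²) · r = r²s²;   (r²s²) · s² = r²s⁴

Answer: r²s⁴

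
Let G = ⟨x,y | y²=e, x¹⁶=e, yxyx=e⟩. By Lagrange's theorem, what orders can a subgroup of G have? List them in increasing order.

|G| = 32 = 2⁵. By Lagrange's theorem the order of any subgroup divides 32; the divisors of 32 are 1, 2, 4, 8, 16, 32.

Answer: 1, 2, 4, 8, 16, 32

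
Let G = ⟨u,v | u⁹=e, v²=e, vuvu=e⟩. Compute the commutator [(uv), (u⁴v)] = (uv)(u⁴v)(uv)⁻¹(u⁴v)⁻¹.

[(uv), (u⁴v)] = (uv)·(u⁴v)·(uv)⁻¹·(u⁴v)⁻¹.
  (uv) · (u⁴v) = u⁶
  (u⁶) · (uv) = u⁷v
  (u⁷v) · (u⁴v) = u³

Answer: u³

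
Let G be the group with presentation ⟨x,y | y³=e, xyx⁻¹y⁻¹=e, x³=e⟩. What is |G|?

Enumerate words in the generators, reducing via the relations: the distinct elements are
  {e, x, y, xy, x², y², xy², x²y, x²y²}.
No further products give new elements, so |G| = 9.

Answer: 9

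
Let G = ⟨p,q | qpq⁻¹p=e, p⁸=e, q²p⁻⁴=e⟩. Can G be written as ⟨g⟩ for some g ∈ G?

Every cyclic group is abelian. But p·q = pq while q·p = p³q⁻¹, so p·q ≠ q·p and G is not abelian. Hence G is not cyclic.

Answer: No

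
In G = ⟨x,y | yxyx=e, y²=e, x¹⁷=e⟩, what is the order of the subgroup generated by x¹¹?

|⟨x¹¹⟩| equals the order of x¹¹. Compute successive powers until reaching e:
  (x¹¹)¹ = x¹¹, (x¹¹)² = x⁵, (x¹¹)³ = x¹⁶, (x¹¹)⁴ = x¹⁰, (x¹¹)⁵ = x⁴, (x¹¹)⁶ = x¹⁵, (x¹¹)⁷ = x⁹, (x¹¹)⁸ = x³, (x¹¹)⁹ = x¹⁴, (x¹¹)¹⁰ = x⁸, (x¹¹)¹¹ = x², (x¹¹)¹² = x¹³, (x¹¹)¹³ = x⁷, (x¹¹)¹⁴ = x, (x¹¹)¹⁵ = x¹², (x¹¹)¹⁶ = x⁶, (x¹¹)¹⁷ = e.
The smallest positive k with (x¹¹)ᵏ = e is 17, so |⟨x¹¹⟩| = 17.

Answer: 17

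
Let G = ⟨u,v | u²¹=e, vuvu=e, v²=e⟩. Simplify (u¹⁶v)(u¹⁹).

Compute (u¹⁶v) · (u¹⁹) by multiplying left to right and reducing via the relations at each step:
  (u¹⁶v) · u¹⁹ = u¹⁸v

Answer: u¹⁸v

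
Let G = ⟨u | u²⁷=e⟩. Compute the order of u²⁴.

Compute successive powers until reaching e:
  (u²⁴)¹ = u²⁴, (u²⁴)² = u²¹, (u²⁴)³ = u¹⁸, (u²⁴)⁴ = u¹⁵, (u²⁴)⁵ = u¹², (u²⁴)⁶ = u⁹, (u²⁴)⁷ = u⁶, (u²⁴)⁸ = u³, (u²⁴)⁹ = e.
The smallest positive k with (u²⁴)ᵏ = e is 9.

Answer: 9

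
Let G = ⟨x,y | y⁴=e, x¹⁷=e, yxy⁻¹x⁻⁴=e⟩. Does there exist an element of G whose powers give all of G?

Every cyclic group is abelian. But x·y = xy while y·x = x⁴y, so x·y ≠ y·x and G is not abelian. Hence G is not cyclic.

Answer: No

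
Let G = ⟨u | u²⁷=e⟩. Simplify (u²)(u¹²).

Compute (u²) · (u¹²) by multiplying left to right and reducing via the relations at each step:
  (u²) · u¹² = u¹⁴

Answer: u¹⁴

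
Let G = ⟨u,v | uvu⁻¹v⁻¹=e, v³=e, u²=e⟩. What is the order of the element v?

Compute successive powers until reaching e:
  v¹ = v, v² = v², v³ = e.
The smallest positive k with vᵏ = e is 3.

Answer: 3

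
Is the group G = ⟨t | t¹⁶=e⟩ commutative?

G has a single generator, so G is cyclic and hence abelian.

Answer: Yes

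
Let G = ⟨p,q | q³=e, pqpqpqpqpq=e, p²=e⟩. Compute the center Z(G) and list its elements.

An element z ∈ Z(G) iff z commutes with every generator.
For example e is central: e·p = p = p·e; e·q = q = q·e.
Whereas p ∉ Z(G) since p·q = pq ≠ qp = q·p.
Checking each of the 60 elements this way gives Z(G) = {e}, of order 1.

Answer: {e}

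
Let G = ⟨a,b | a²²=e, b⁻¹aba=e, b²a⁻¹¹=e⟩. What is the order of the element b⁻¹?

Compute successive powers until reaching e:
  (b⁻¹)¹ = b⁻¹, (b⁻¹)² = a¹¹, (b⁻¹)³ = b, (b⁻¹)⁴ = e.
The smallest positive k with (b⁻¹)ᵏ = e is 4.

Answer: 4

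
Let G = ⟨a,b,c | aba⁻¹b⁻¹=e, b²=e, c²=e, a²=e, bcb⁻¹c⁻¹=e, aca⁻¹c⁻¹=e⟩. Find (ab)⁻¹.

The order of (ab) is 2 (smallest k with (ab)ᵏ = e), so (ab)⁻¹ = (ab)¹ = ab.
Check: (ab) · (ab) → (ab) · a = b;   b · b = e, giving e as required.

Answer: ab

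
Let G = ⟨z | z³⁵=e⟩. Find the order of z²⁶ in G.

Compute successive powers until reaching e:
  (z²⁶)¹ = z²⁶, (z²⁶)² = z¹⁷, (z²⁶)³ = z⁸, (z²⁶)⁴ = z³⁴, (z²⁶)⁵ = z²⁵, (z²⁶)⁶ = z¹⁶, (z²⁶)⁷ = z⁷, (z²⁶)⁸ = z³³, (z²⁶)⁹ = z²⁴, (z²⁶)¹⁰ = z¹⁵, (z²⁶)¹¹ = z⁶, (z²⁶)¹² = z³², (z²⁶)¹³ = z²³, (z²⁶)¹⁴ = z¹⁴, (z²⁶)¹⁵ = z⁵, (z²⁶)¹⁶ = z³¹, (z²⁶)¹⁷ = z²², (z²⁶)¹⁸ = z¹³, (z²⁶)¹⁹ = z⁴, (z²⁶)²⁰ = z³⁰, (z²⁶)²¹ = z²¹, (z²⁶)²² = z¹², (z²⁶)²³ = z³, (z²⁶)²⁴ = z²⁹, (z²⁶)²⁵ = z²⁰, (z²⁶)²⁶ = z¹¹, (z²⁶)²⁷ = z², (z²⁶)²⁸ = z²⁸, (z²⁶)²⁹ = z¹⁹, (z²⁶)³⁰ = z¹⁰, (z²⁶)³¹ = z, (z²⁶)³² = z²⁷, (z²⁶)³³ = z¹⁸, (z²⁶)³⁴ = z⁹, (z²⁶)³⁵ = e.
The smallest positive k with (z²⁶)ᵏ = e is 35.

Answer: 35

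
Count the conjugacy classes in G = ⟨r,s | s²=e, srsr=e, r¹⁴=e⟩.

The conjugacy classes (representative and size) are:
  [e] (size 1), [r¹³] (size 2), [r²] (size 2), [r³] (size 2), [r¹⁰] (size 2), [r⁵] (size 2), [r⁸] (size 2), [r⁷] (size 1), [r⁶s] (size 7), [r⁹s] (size 7).
Class equation: 1 + 2 + 2 + 2 + 2 + 2 + 2 + 1 + 7 + 7 = 28 = |G|. So G has 10 conjugacy classes.

Answer: 10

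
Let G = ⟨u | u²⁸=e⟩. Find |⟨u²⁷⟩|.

|⟨u²⁷⟩| equals the order of u²⁷. Compute successive powers until reaching e:
  (u²⁷)¹ = u²⁷, (u²⁷)² = u²⁶, (u²⁷)³ = u²⁵, (u²⁷)⁴ = u²⁴, (u²⁷)⁵ = u²³, (u²⁷)⁶ = u²², (u²⁷)⁷ = u²¹, (u²⁷)⁸ = u²⁰, (u²⁷)⁹ = u¹⁹, (u²⁷)¹⁰ = u¹⁸, (u²⁷)¹¹ = u¹⁷, (u²⁷)¹² = u¹⁶, (u²⁷)¹³ = u¹⁵, (u²⁷)¹⁴ = u¹⁴, (u²⁷)¹⁵ = u¹³, (u²⁷)¹⁶ = u¹², (u²⁷)¹⁷ = u¹¹, (u²⁷)¹⁸ = u¹⁰, (u²⁷)¹⁹ = u⁹, (u²⁷)²⁰ = u⁸, (u²⁷)²¹ = u⁷, (u²⁷)²² = u⁶, (u²⁷)²³ = u⁵, (u²⁷)²⁴ = u⁴, (u²⁷)²⁵ = u³, (u²⁷)²⁶ = u², (u²⁷)²⁷ = u, (u²⁷)²⁸ = e.
The smallest positive k with (u²⁷)ᵏ = e is 28, so |⟨u²⁷⟩| = 28.

Answer: 28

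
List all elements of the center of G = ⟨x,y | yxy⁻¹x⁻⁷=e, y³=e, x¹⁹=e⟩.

An element z ∈ Z(G) iff z commutes with every generator.
For example e is central: e·x = x = x·e; e·y = y = y·e.
Whereas x ∉ Z(G) since x·y = xy ≠ x⁷y = y·x.
Checking each of the 57 elements this way gives Z(G) = {e}, of order 1.

Answer: {e}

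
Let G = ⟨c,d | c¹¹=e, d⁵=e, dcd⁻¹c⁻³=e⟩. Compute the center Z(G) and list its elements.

An element z ∈ Z(G) iff z commutes with every generator.
For example e is central: e·c = c = c·e; e·d = d = d·e.
Whereas c ∉ Z(G) since c·d = cd ≠ c³d = d·c.
Checking each of the 55 elements this way gives Z(G) = {e}, of order 1.

Answer: {e}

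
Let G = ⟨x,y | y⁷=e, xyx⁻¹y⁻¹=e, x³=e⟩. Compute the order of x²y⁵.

Compute successive powers until reaching e:
  (x²y⁵)¹ = x²y⁵, (x²y⁵)² = xy³, (x²y⁵)³ = y, (x²y⁵)⁴ = x²y⁶, (x²y⁵)⁵ = xy⁴, (x²y⁵)⁶ = y², (x²y⁵)⁷ = x², (x²y⁵)⁸ = xy⁵, (x²y⁵)⁹ = y³, (x²y⁵)¹⁰ = x²y, (x²y⁵)¹¹ = xy⁶, (x²y⁵)¹² = y⁴, (x²y⁵)¹³ = x²y², (x²y⁵)¹⁴ = x, (x²y⁵)¹⁵ = y⁵, (x²y⁵)¹⁶ = x²y³, (x²y⁵)¹⁷ = xy, (x²y⁵)¹⁸ = y⁶, (x²y⁵)¹⁹ = x²y⁴, (x²y⁵)²⁰ = xy², (x²y⁵)²¹ = e.
The smallest positive k with (x²y⁵)ᵏ = e is 21.

Answer: 21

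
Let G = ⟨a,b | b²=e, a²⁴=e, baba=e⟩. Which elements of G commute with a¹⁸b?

⟨a¹⁸b⟩ ⊆ C_G(a¹⁸b) since powers of a¹⁸b commute with a¹⁸b; so |C_G(a¹⁸b)| ≥ |⟨a¹⁸b⟩| = 2.
By orbit–stabilizer, |C_G(a¹⁸b)| = |G| / |conj. class of a¹⁸b| = 48 / 12 = 4.
The 4 elements commuting with a¹⁸b are {e, a¹², a⁶b, a¹⁸b}.

Answer: {e, a¹², a⁶b, a¹⁸b}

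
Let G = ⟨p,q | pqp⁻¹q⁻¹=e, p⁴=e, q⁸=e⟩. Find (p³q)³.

Compute successive powers of (p³q), reducing at each step:
  (p³q)²: (p³q) · p³ = p²q;   (p²q) · q = p²q²
  (p³q)³: (p²q²) · p³ = pq²;   (pq²) · q = pq³

Answer: pq³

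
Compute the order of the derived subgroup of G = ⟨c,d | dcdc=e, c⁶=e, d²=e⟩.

G' = [G, G] is generated by all commutators. The generator-pair commutators are: [c, d] = c².
The subgroup they normally generate is {e, c², c⁴}, of order 3.
Check: |G/G'| = 12/3 = 4 is the order of the abelianisation.

Answer: 3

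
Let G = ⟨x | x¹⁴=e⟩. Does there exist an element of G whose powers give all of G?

|G| = 14. The element x has order 14 (its powers give 14 distinct elements), so ⟨x⟩ = G and G is cyclic.

Answer: Yes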